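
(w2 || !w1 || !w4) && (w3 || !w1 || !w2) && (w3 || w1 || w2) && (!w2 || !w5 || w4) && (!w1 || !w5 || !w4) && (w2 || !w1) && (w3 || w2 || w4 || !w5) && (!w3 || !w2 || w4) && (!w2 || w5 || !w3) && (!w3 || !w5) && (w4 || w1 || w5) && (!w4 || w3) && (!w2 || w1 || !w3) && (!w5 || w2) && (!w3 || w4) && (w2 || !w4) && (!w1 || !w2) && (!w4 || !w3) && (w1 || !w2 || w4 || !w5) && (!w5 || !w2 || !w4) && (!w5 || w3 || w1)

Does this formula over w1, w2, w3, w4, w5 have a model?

No

Branch on w2: set w2 = true.
(!w1) alone gives w1 = false.
(!w3) alone gives w3 = false.
(!w4) alone gives w4 = false.
(!w5) alone gives w5 = false.
Now (w5) is unsatisfied and unit — conflict.
Undo w2 and try w2 = false.
(!w1) alone gives w1 = false.
(w3) alone gives w3 = true.
(!w5) alone gives w5 = false.
(w4) alone gives w4 = true.
Now (!w4) is unsatisfied and unit — conflict.
Both values of w2 lead to a conflict.
No assignment satisfies every clause.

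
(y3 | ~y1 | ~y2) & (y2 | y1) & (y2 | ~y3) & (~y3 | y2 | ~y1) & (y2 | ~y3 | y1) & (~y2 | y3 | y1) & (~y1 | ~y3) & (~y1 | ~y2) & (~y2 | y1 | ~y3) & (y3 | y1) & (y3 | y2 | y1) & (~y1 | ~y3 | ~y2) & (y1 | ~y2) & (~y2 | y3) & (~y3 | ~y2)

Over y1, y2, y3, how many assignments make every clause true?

There are 2^3 = 8 truth assignments over (y1, y2, y3).
Check each against the 15 clauses (columns in the order y1, y2, y3):
  F F F  ✗ fails (y2 | y1)
  F F T  ✗ fails (y2 | y1)
  F T F  ✗ fails (~y2 | y3 | y1)
  F T T  ✗ fails (~y2 | y1 | ~y3)
  T F F  ✓ satisfies all
  T F T  ✗ fails (y2 | ~y3)
  T T F  ✗ fails (y3 | ~y1 | ~y2)
  T T T  ✗ fails (~y1 | ~y3)
1 of the 8 rows is a model.

1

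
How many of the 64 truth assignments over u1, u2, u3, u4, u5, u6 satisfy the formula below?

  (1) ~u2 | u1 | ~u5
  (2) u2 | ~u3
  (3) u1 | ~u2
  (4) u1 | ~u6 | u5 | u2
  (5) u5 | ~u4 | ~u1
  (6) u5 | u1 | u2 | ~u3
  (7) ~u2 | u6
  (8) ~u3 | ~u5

16

There are 2^6 = 64 truth assignments over (u1, u2, u3, u4, u5, u6).
Split on u2. With u2 = 1, the clauses containing u2 are satisfied and ~u2 drops from the rest; 4 of the 2^5 = 32 assignments to the other variables satisfy what remains.
With u2 = 0, by the same count on the reduced clause set, 12 assignments work.
(One model: u1=F, u2=F, u3=F, u4=F, u5=F, u6=F.)
Total: 4 + 12 = 16.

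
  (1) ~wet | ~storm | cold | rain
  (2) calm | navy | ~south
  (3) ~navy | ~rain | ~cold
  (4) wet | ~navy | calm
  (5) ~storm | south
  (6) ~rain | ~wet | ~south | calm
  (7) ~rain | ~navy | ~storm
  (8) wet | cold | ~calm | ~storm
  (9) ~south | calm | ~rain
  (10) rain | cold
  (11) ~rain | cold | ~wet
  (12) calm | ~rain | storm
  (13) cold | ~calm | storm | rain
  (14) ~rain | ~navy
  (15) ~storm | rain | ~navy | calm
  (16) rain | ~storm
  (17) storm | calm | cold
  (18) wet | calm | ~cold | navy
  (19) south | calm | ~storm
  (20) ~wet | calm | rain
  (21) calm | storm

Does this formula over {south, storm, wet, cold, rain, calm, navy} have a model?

Try storm = 0.
(calm) alone gives calm = 1.
Try rain = 1.
(~navy) alone gives navy = 0.
Try cold = 1.
Every clause is now satisfied; south, wet are unconstrained.
A satisfying assignment: south ↦ 1,  storm ↦ 0,  wet ↦ 0,  cold ↦ 1,  rain ↦ 1,  calm ↦ 1,  navy ↦ 0.

Yes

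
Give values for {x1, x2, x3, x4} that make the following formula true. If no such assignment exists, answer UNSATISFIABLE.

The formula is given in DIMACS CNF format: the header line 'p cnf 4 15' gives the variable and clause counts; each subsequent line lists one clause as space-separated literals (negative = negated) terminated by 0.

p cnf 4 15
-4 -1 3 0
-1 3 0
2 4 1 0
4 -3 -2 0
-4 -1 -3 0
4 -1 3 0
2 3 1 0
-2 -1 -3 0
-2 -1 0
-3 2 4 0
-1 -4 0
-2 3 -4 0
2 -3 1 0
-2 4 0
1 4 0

x1=False,  x2=True,  x3=True,  x4=True

Case x1 = False:
Unit clause (x4) forces x4 = True.
Case x2 = True:
Unit clause (x3) forces x3 = True.
All clauses are satisfied.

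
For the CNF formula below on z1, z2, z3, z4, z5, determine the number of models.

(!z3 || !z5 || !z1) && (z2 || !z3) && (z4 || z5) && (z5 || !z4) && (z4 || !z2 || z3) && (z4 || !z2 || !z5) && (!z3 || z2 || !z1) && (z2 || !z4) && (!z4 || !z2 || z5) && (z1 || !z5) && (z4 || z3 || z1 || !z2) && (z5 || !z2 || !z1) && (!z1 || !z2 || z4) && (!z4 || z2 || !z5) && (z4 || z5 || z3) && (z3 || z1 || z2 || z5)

There are 2^5 = 32 truth assignments over (z1, z2, z3, z4, z5).
Split on z2. With z2 = true, the clauses containing z2 are satisfied and !z2 drops from the rest; 1 of the 2^4 = 16 assignments to the other variables satisfy what remains.
With z2 = false, by the same count on the reduced clause set, 1 assignment works.
Total: 1 + 1 = 2.

2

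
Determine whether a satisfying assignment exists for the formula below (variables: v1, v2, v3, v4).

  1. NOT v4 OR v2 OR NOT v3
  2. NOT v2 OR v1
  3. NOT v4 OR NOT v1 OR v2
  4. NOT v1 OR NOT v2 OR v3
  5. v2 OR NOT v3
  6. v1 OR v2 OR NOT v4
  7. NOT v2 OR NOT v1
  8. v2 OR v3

No, unsatisfiable

Case v2 = false:
Unit clause (NOT v3) forces v3 = false.
But (v3) is also a unit clause — contradiction.
Undo v2 and try v2 = true.
Unit clause (v1) forces v1 = true.
But (NOT v1) is also a unit clause — contradiction.
Either choice for v2 ends in contradiction.
No assignment satisfies every clause.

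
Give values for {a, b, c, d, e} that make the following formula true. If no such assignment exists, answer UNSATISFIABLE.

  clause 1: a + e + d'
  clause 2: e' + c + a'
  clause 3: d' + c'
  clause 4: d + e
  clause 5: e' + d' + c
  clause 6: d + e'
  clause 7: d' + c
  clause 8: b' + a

UNSATISFIABLE

Case d = 0:
The clause (e) is unit, so e = 1.
Now (e') is unsatisfied and unit — conflict.
Undo d and try d = 1.
The clause (c') is unit, so c = 0.
Now (c) is unsatisfied and unit — conflict.
Neither d = 1 nor d = 0 works.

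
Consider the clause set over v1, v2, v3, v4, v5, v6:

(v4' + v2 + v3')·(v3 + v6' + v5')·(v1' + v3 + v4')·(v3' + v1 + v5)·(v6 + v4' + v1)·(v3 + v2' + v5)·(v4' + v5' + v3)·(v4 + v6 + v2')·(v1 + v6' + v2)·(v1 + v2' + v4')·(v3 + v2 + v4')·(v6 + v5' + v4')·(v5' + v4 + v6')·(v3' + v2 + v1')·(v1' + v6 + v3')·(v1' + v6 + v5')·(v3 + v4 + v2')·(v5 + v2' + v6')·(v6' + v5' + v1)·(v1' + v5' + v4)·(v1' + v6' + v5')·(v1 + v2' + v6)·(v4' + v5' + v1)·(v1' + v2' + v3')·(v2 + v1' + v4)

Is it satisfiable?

Yes, satisfiable

Case v4 = 0:
Case v6 = 0:
From the singleton clause (v2'), v2 = 0.
From the singleton clause (v1'), v1 = 0.
Case v3 = 0:
No clause remains; v5 is free.
A satisfying assignment: v1=0; v2=0; v3=0; v4=0; v5=0; v6=0.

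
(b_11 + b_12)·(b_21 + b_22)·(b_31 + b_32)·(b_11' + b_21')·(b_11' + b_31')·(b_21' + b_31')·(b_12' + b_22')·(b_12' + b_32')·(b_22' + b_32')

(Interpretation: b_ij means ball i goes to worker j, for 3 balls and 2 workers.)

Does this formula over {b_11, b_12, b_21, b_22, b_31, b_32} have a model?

No

Suppose b_11 = 1.
Unit clause (b_21') forces b_21 = 0.
Unit clause (b_22) forces b_22 = 1.
Unit clause (b_31') forces b_31 = 0.
Unit clause (b_32) forces b_32 = 1.
Now (b_32') is unsatisfied and unit — conflict.
Backtrack on b_11: now try b_11 = 0.
Unit clause (b_12) forces b_12 = 1.
Unit clause (b_22') forces b_22 = 0.
Unit clause (b_21) forces b_21 = 1.
Unit clause (b_31') forces b_31 = 0.
Unit clause (b_32) forces b_32 = 1.
Now (b_32') is unsatisfied and unit — conflict.
Both values of b_11 lead to a conflict.
No assignment satisfies every clause.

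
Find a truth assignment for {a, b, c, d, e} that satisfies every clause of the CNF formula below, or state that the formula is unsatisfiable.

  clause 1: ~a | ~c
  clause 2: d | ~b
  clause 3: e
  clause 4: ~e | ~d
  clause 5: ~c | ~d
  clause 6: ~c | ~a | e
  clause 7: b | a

a: 1; b: 0; c: 0; d: 0; e: 1

From the singleton clause (e), e = 1.
From the singleton clause (~d), d = 0.
From the singleton clause (~b), b = 0.
From the singleton clause (a), a = 1.
From the singleton clause (~c), c = 0.
This assignment satisfies each clause.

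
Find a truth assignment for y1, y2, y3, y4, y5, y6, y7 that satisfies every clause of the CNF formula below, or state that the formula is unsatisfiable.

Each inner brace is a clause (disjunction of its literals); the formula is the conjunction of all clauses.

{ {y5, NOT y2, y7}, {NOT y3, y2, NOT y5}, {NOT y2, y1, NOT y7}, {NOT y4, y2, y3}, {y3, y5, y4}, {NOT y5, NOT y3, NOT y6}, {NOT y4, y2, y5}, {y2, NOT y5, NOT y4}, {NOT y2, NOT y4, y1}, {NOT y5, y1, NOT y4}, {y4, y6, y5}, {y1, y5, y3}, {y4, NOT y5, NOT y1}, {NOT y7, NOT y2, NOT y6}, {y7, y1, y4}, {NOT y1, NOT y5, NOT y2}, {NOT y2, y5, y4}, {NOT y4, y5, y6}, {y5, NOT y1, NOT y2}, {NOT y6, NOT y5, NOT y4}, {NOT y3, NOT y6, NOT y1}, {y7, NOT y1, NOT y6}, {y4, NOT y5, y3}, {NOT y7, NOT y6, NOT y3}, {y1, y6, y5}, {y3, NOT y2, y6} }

Suppose y5 = true.
Suppose y3 = false.
Unit clause (y4) forces y4 = true.
Unit clause (y2) forces y2 = true.
Unit clause (y1) forces y1 = true.
Now (NOT y1) is unsatisfied and unit — conflict.
Undo y3 and try y3 = true.
Unit clause (y2) forces y2 = true.
Unit clause (NOT y6) forces y6 = false.
Unit clause (NOT y1) forces y1 = false.
Unit clause (NOT y7) forces y7 = false.
Unit clause (NOT y4) forces y4 = false.
Now (y4) is unsatisfied and unit — conflict.
Both values of y3 lead to a conflict.
Undo y5 and try y5 = false.
Suppose y2 = false.
Unit clause (NOT y4) forces y4 = false.
Unit clause (y3) forces y3 = true.
Unit clause (y6) forces y6 = true.
Unit clause (NOT y1) forces y1 = false.
Unit clause (y7) forces y7 = true.
Now (NOT y7) is unsatisfied and unit — conflict.
Undo y2 and try y2 = true.
Unit clause (y7) forces y7 = true.
Unit clause (y1) forces y1 = true.
Now (NOT y1) is unsatisfied and unit — conflict.
Both values of y2 lead to a conflict.
Both values of y5 lead to a conflict.

UNSATISFIABLE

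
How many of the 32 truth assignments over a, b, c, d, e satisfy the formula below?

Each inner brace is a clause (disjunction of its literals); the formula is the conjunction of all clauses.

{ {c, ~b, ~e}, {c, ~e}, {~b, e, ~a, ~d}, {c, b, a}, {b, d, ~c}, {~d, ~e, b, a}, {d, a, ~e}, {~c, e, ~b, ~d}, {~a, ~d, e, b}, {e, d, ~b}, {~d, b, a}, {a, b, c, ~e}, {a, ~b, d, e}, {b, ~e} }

There are 2^5 = 32 truth assignments over (a, b, c, d, e).
Split on a. With a = 1, the clauses containing a are satisfied and ~a drops from the rest; 3 of the 2^4 = 16 assignments to the other variables satisfy what remains.
With a = 0, by the same count on the reduced clause set, 2 assignments work.
(One model: a=F, b=T, c=F, d=T, e=F.)
Total: 3 + 2 = 5.

5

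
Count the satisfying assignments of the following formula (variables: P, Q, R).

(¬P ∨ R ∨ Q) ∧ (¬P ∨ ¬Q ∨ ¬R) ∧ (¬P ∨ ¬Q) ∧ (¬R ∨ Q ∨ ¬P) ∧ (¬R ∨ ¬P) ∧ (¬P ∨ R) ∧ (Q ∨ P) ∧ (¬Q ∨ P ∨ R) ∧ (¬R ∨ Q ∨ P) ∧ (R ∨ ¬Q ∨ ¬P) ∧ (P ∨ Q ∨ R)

1

There are 2^3 = 8 truth assignments over (P, Q, R).
Check each against the 11 clauses (columns in the order P, Q, R):
  F F F  ✗ fails (Q ∨ P)
  F F T  ✗ fails (Q ∨ P)
  F T F  ✗ fails (¬Q ∨ P ∨ R)
  F T T  ✓ satisfies all
  T F F  ✗ fails (¬P ∨ R ∨ Q)
  T F T  ✗ fails (¬R ∨ Q ∨ ¬P)
  T T F  ✗ fails (¬P ∨ ¬Q)
  T T T  ✗ fails (¬P ∨ ¬Q ∨ ¬R)
1 of the 8 rows is a model.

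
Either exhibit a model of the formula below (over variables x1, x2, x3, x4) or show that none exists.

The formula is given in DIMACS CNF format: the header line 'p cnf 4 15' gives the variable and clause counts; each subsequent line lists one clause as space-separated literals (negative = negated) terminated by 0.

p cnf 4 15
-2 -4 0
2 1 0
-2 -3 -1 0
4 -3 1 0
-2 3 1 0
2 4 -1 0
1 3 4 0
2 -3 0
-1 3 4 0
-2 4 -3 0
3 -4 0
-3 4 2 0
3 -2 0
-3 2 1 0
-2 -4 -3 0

UNSATISFIABLE

Case x2 = False:
The clause (x1) is unit, so x1 = True.
The clause (x4) is unit, so x4 = True.
The clause (¬x3) is unit, so x3 = False.
Now (x3) is unsatisfied and unit — conflict.
Undo x2 and try x2 = True.
The clause (¬x4) is unit, so x4 = False.
The clause (¬x3) is unit, so x3 = False.
Now (x3) is unsatisfied and unit — conflict.
Either choice for x2 ends in contradiction.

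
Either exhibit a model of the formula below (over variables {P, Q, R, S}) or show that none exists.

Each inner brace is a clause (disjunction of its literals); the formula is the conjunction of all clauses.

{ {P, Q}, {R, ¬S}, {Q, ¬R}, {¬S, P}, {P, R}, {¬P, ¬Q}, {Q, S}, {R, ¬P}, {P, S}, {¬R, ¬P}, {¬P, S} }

Suppose P = True.
From the singleton clause (¬Q), Q = False.
From the singleton clause (¬R), R = False.
But (R) is also a unit clause — contradiction.
That branch fails; take P = False instead.
From the singleton clause (Q), Q = True.
From the singleton clause (¬S), S = False.
But (S) is also a unit clause — contradiction.
Neither P = True nor P = False works.

UNSATISFIABLE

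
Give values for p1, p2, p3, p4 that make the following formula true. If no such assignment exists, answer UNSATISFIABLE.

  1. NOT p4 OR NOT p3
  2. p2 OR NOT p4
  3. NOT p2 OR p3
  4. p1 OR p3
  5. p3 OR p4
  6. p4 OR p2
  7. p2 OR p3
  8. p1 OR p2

p1 ↦ true; p2 ↦ true; p3 ↦ true; p4 ↦ false

Case p4 = false:
From the singleton clause (p3), p3 = true.
From the singleton clause (p2), p2 = true.
All clauses hold; p1 can take either value.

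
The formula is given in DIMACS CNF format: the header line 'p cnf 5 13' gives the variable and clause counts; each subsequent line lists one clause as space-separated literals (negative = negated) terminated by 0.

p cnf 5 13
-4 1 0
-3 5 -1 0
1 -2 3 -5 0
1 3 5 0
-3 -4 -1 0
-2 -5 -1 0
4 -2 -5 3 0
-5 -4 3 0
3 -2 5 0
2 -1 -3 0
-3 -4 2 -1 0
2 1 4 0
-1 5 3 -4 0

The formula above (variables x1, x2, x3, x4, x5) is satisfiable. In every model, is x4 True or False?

Suppose x4 = True.
From the singleton clause (x1), x1 = True.
From the singleton clause (¬x3), x3 = False.
From the singleton clause (¬x5), x5 = False.
That conflicts with the unit clause (x5).
So every satisfying assignment has x4 = False.

False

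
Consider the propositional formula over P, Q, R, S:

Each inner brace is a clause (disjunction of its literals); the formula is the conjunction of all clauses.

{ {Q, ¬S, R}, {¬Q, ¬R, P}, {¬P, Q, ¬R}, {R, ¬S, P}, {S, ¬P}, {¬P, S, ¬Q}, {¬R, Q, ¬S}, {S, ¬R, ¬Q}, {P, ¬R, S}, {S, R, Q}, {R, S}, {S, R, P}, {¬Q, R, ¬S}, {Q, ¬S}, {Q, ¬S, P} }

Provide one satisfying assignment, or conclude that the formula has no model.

Branch on S: set S = True.
From the singleton clause (Q), Q = True.
From the singleton clause (R), R = True.
From the singleton clause (P), P = True.
All clauses are satisfied.

P=True, Q=True, R=True, S=True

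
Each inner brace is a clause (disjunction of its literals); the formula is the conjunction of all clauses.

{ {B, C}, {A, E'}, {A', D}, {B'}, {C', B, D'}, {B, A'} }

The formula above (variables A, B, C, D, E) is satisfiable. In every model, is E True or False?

Suppose E = 1.
Unit clause (A) forces A = 1.
Unit clause (D) forces D = 1.
Unit clause (B') forces B = 0.
That conflicts with the unit clause (B).
So every satisfying assignment has E = False.

False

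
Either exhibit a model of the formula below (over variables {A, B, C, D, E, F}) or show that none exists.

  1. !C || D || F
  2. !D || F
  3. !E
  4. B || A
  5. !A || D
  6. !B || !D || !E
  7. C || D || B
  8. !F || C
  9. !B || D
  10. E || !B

(!E) alone gives E = false.
(!B) alone gives B = false.
(A) alone gives A = true.
(D) alone gives D = true.
(F) alone gives F = true.
(C) alone gives C = true.
This assignment satisfies each clause.

A=true,  B=false,  C=true,  D=true,  E=false,  F=true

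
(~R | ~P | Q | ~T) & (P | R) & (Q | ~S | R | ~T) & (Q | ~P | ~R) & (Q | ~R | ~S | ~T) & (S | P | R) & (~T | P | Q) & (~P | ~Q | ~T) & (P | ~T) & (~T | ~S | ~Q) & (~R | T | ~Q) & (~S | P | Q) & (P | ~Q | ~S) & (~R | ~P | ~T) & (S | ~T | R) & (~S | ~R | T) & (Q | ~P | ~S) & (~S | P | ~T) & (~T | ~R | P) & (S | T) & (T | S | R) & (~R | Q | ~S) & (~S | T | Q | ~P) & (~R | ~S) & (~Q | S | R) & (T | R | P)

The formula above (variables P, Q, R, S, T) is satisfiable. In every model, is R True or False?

Suppose R = 1.
The clause (~S) is unit, so S = 0.
The clause (T) is unit, so T = 1.
The clause (P) is unit, so P = 1.
That conflicts with the unit clause (~P).
So every satisfying assignment has R = False.

False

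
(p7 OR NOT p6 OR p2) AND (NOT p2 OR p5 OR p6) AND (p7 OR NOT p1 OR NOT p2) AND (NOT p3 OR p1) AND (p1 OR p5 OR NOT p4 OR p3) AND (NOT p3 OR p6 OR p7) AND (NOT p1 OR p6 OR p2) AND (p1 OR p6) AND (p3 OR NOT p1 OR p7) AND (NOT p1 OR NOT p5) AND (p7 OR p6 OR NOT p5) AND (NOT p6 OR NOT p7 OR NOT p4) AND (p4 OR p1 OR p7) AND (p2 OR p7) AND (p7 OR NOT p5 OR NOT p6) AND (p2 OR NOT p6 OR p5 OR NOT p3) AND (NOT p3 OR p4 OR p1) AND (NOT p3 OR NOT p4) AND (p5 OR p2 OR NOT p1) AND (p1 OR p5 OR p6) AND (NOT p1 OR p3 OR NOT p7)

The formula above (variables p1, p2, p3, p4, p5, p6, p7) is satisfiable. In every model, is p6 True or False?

True

Suppose p6 = false.
Unit clause (p1) forces p1 = true.
Unit clause (p2) forces p2 = true.
Unit clause (p5) forces p5 = true.
Now (NOT p5) is unsatisfied and unit — conflict.
So every satisfying assignment has p6 = True.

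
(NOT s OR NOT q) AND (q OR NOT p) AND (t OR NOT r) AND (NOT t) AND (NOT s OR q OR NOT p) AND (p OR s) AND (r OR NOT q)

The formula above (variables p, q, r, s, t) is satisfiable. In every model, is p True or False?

False

Suppose p = true.
From the singleton clause (q), q = true.
From the singleton clause (NOT s), s = false.
From the singleton clause (NOT t), t = false.
From the singleton clause (NOT r), r = false.
But (r) is also a unit clause — contradiction.
So every satisfying assignment has p = False.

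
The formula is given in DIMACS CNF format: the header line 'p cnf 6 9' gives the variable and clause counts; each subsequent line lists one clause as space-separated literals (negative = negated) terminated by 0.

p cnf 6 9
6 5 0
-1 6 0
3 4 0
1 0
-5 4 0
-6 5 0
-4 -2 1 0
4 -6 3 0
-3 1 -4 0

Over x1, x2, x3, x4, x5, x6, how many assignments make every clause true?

There are 2^6 = 64 truth assignments over (x1, x2, x3, x4, x5, x6).
Split on x6. With x6 = True, the clauses containing x6 are satisfied and ¬x6 drops from the rest; 4 of the 2^5 = 32 assignments to the other variables satisfy what remains.
With x6 = False, by the same count on the reduced clause set, 0 assignments work.
Total: 4 + 0 = 4.

4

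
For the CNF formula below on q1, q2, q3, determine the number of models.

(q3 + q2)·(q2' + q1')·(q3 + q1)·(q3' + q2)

There are 2^3 = 8 truth assignments over (q1, q2, q3).
Check each against the 4 clauses (columns in the order q1, q2, q3):
  F F F  ✗ fails (q3 + q2)
  F F T  ✗ fails (q3' + q2)
  F T F  ✗ fails (q3 + q1)
  F T T  ✓ satisfies all
  T F F  ✗ fails (q3 + q2)
  T F T  ✗ fails (q3' + q2)
  T T F  ✗ fails (q2' + q1')
  T T T  ✗ fails (q2' + q1')
1 of the 8 rows is a model.

1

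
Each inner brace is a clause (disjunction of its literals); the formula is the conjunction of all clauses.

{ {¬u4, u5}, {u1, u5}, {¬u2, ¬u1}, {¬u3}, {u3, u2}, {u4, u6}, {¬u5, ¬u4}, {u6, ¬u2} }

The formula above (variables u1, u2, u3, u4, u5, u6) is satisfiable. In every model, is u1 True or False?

False

Suppose u1 = True.
Unit clause (¬u2) forces u2 = False.
Unit clause (¬u3) forces u3 = False.
Now (u3) is unsatisfied and unit — conflict.
So every satisfying assignment has u1 = False.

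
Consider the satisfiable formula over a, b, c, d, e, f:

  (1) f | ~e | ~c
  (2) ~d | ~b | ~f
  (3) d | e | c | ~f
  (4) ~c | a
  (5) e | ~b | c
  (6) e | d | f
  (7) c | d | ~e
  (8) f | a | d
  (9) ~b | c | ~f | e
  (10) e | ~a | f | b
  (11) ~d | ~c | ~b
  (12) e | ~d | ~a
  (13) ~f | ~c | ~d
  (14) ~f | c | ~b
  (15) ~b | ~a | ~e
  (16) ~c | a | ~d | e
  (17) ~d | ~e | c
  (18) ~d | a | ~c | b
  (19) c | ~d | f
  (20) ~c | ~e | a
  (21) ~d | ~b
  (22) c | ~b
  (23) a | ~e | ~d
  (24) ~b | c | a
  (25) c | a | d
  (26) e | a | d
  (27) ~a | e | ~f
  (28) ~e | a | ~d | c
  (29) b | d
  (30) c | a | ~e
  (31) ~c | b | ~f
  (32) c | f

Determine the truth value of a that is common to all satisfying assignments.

Suppose a = 1.
Suppose e = 1.
From the singleton clause (~b), b = 0.
From the singleton clause (d), d = 1.
From the singleton clause (c), c = 1.
From the singleton clause (f), f = 1.
Now (~f) is unsatisfied and unit — conflict.
Undo e and try e = 0.
From the singleton clause (~d), d = 0.
From the singleton clause (f), f = 1.
Now (~f) is unsatisfied and unit — conflict.
Both values of e lead to a conflict.
So every satisfying assignment has a = False.

False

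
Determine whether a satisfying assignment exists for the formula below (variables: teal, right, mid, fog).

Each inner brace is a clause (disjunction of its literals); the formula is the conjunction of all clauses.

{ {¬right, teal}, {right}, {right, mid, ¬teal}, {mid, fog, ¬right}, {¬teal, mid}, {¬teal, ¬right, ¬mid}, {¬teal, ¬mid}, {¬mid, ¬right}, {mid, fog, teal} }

Unsatisfiable

(right) alone gives right = True.
(teal) alone gives teal = True.
(mid) alone gives mid = True.
That conflicts with the unit clause (¬mid).
No assignment satisfies every clause.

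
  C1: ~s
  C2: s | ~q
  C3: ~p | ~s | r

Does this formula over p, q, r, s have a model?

Yes, satisfiable

(~s) alone gives s = 0.
(~q) alone gives q = 0.
Every clause is now satisfied; p, r are unconstrained.
A satisfying assignment: p: 1, q: 0, r: 1, s: 0.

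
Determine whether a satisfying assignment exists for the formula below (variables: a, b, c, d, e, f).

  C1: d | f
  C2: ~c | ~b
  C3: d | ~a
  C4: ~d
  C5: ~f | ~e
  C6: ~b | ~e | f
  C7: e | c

Yes

Unit clause (~d) forces d = 0.
Unit clause (f) forces f = 1.
Unit clause (~a) forces a = 0.
Unit clause (~e) forces e = 0.
Unit clause (c) forces c = 1.
Unit clause (~b) forces b = 0.
All clauses are satisfied.
A satisfying assignment: a ↦ 0; b ↦ 0; c ↦ 1; d ↦ 0; e ↦ 0; f ↦ 1.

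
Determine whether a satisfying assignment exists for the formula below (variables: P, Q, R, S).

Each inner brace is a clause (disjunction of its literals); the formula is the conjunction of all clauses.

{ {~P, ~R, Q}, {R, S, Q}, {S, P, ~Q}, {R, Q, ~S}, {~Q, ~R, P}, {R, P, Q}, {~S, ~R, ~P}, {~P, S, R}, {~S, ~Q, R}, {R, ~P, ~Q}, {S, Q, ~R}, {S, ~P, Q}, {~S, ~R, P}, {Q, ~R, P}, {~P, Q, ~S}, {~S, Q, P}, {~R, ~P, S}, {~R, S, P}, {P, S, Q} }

Try P = 0.
Try S = 1.
The clause (~R) is unit, so R = 0.
The clause (Q) is unit, so Q = 1.
That conflicts with the unit clause (~Q).
That branch fails; take S = 0 instead.
The clause (~Q) is unit, so Q = 0.
That conflicts with the unit clause (Q).
Neither S = 1 nor S = 0 works.
That branch fails; take P = 1 instead.
Try R = 0.
The clause (S) is unit, so S = 1.
The clause (Q) is unit, so Q = 1.
That conflicts with the unit clause (~Q).
That branch fails; take R = 1 instead.
The clause (Q) is unit, so Q = 1.
The clause (~S) is unit, so S = 0.
That conflicts with the unit clause (S).
Neither R = 1 nor R = 0 works.
Neither P = 1 nor P = 0 works.
No assignment satisfies every clause.

Unsatisfiable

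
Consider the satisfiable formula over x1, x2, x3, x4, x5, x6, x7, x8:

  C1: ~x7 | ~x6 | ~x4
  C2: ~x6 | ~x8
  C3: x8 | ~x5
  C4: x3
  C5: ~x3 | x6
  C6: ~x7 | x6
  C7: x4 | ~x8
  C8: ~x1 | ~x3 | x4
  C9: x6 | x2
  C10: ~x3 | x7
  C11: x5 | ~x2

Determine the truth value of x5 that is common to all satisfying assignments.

False

Suppose x5 = 1.
From the singleton clause (x8), x8 = 1.
From the singleton clause (~x6), x6 = 0.
From the singleton clause (x3), x3 = 1.
Now (~x3) is unsatisfied and unit — conflict.
So every satisfying assignment has x5 = False.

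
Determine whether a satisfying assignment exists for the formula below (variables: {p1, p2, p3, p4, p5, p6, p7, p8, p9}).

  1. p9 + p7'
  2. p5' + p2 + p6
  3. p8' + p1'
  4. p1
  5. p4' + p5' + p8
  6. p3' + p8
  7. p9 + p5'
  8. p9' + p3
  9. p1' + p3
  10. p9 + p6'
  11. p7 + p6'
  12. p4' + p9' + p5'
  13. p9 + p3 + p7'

From the singleton clause (p1), p1 = 1.
From the singleton clause (p8'), p8 = 0.
From the singleton clause (p3'), p3 = 0.
That conflicts with the unit clause (p3).
No assignment satisfies every clause.

Unsatisfiable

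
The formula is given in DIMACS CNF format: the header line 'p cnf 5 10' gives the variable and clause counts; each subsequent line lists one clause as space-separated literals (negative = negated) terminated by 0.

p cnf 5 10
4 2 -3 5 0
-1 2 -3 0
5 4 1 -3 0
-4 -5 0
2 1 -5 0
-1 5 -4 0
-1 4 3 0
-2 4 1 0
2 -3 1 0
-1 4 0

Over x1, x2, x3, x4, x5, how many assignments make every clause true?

There are 2^5 = 32 truth assignments over (x1, x2, x3, x4, x5).
Split on x2. With x2 = True, the clauses containing x2 are satisfied and ¬x2 drops from the rest; 2 of the 2^4 = 16 assignments to the other variables satisfy what remains.
With x2 = False, by the same count on the reduced clause set, 2 assignments work.
(One model: x1=F, x2=F, x3=F, x4=F, x5=F.)
Total: 2 + 2 = 4.

4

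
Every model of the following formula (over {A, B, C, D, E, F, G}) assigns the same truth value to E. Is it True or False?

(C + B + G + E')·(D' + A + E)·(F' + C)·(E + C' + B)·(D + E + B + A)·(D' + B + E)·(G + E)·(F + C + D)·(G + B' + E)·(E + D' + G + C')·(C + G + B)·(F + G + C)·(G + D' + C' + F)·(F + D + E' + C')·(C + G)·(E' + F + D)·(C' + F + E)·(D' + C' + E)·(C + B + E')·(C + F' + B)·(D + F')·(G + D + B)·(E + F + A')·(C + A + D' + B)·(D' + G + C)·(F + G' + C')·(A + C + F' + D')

True

Suppose E = 0.
Unit clause (G) forces G = 1.
Branch on D: set D = 0.
Unit clause (F') forces F = 0.
Unit clause (C) forces C = 1.
Now (C') is unsatisfied and unit — conflict.
That branch fails; take D = 1 instead.
Unit clause (A) forces A = 1.
Unit clause (B) forces B = 1.
Unit clause (C') forces C = 0.
Unit clause (F') forces F = 0.
Now (F) is unsatisfied and unit — conflict.
Either choice for D ends in contradiction.
So every satisfying assignment has E = True.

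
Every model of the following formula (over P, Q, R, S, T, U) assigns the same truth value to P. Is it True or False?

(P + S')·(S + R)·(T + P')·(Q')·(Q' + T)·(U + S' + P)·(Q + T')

False

Suppose P = 1.
Unit clause (T) forces T = 1.
Unit clause (Q') forces Q = 0.
Now (Q) is unsatisfied and unit — conflict.
So every satisfying assignment has P = False.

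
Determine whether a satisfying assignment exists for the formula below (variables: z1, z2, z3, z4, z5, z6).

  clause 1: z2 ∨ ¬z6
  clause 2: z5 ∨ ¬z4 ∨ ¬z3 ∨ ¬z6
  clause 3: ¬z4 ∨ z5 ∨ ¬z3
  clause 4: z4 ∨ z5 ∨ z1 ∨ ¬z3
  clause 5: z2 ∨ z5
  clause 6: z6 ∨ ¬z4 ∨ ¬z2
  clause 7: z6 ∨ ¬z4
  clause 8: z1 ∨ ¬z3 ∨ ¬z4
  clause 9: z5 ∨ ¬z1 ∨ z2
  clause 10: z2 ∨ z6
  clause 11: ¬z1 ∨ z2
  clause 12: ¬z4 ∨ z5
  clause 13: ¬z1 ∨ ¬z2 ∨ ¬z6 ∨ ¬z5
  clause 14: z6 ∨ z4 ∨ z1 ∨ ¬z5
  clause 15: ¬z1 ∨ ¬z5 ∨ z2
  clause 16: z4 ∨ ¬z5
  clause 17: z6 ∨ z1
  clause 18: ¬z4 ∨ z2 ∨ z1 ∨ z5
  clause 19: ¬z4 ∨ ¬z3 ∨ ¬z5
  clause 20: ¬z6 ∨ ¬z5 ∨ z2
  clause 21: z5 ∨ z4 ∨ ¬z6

Branch on z2: set z2 = True.
Branch on z6: set z6 = False.
Unit clause (¬z4) forces z4 = False.
Unit clause (¬z5) forces z5 = False.
Unit clause (z1) forces z1 = True.
All clauses hold; z3 can take either value.
A satisfying assignment: z1: True,  z2: True,  z3: True,  z4: False,  z5: False,  z6: False.

Yes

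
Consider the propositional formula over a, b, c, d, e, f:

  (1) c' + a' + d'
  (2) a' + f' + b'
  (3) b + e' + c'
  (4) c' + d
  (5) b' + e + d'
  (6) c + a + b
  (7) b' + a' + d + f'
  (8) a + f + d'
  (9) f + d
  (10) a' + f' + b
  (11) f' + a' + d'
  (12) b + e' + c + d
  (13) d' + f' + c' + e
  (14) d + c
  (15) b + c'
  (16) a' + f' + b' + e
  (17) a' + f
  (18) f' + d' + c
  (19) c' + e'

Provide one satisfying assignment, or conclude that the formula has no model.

UNSATISFIABLE

Try c = 0.
The clause (d) is unit, so d = 1.
The clause (f') is unit, so f = 0.
The clause (a) is unit, so a = 1.
Now (a') is unsatisfied and unit — conflict.
Undo c and try c = 1.
The clause (d) is unit, so d = 1.
The clause (a') is unit, so a = 0.
The clause (f) is unit, so f = 1.
The clause (e) is unit, so e = 1.
Now (e') is unsatisfied and unit — conflict.
Neither c = 1 nor c = 0 works.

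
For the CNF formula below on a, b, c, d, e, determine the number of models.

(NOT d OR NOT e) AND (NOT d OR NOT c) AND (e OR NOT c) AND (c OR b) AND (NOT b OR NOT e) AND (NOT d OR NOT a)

5

There are 2^5 = 32 truth assignments over (a, b, c, d, e).
Split on a. With a = true, the clauses containing a are satisfied and NOT a drops from the rest; 2 of the 2^4 = 16 assignments to the other variables satisfy what remains.
With a = false, by the same count on the reduced clause set, 3 assignments work.
(One model: a=F, b=F, c=T, d=F, e=T.)
Total: 2 + 3 = 5.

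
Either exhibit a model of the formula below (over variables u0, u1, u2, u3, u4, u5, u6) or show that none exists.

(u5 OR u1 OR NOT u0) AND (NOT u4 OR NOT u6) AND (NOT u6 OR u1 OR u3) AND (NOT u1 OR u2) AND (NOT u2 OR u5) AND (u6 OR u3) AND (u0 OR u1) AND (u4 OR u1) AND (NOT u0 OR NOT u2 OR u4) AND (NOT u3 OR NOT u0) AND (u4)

u0: false,  u1: true,  u2: true,  u3: true,  u4: true,  u5: true,  u6: false

Unit clause (u4) forces u4 = true.
Unit clause (NOT u6) forces u6 = false.
Unit clause (u3) forces u3 = true.
Unit clause (NOT u0) forces u0 = false.
Unit clause (u1) forces u1 = true.
Unit clause (u2) forces u2 = true.
Unit clause (u5) forces u5 = true.
All clauses are satisfied.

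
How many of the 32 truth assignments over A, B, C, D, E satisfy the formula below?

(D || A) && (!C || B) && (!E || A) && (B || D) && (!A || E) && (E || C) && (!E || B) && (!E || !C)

There are 2^5 = 32 truth assignments over (A, B, C, D, E).
Split on E. With E = true, the clauses containing E are satisfied and !E drops from the rest; 2 of the 2^4 = 16 assignments to the other variables satisfy what remains.
With E = false, by the same count on the reduced clause set, 1 assignment works.
(One model: A=F, B=T, C=T, D=T, E=F.)
Total: 2 + 1 = 3.

3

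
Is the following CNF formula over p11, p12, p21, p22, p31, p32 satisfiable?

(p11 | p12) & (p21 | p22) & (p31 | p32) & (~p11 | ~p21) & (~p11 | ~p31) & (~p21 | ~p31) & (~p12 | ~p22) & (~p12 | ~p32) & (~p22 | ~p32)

No, unsatisfiable

Branch on p11: set p11 = 1.
The clause (~p21) is unit, so p21 = 0.
The clause (p22) is unit, so p22 = 1.
The clause (~p31) is unit, so p31 = 0.
The clause (p32) is unit, so p32 = 1.
But (~p32) is also a unit clause — contradiction.
So p11 must be the other value — set p11 = 0.
The clause (p12) is unit, so p12 = 1.
The clause (~p22) is unit, so p22 = 0.
The clause (p21) is unit, so p21 = 1.
The clause (~p31) is unit, so p31 = 0.
The clause (p32) is unit, so p32 = 1.
But (~p32) is also a unit clause — contradiction.
Neither p11 = 1 nor p11 = 0 works.
No assignment satisfies every clause.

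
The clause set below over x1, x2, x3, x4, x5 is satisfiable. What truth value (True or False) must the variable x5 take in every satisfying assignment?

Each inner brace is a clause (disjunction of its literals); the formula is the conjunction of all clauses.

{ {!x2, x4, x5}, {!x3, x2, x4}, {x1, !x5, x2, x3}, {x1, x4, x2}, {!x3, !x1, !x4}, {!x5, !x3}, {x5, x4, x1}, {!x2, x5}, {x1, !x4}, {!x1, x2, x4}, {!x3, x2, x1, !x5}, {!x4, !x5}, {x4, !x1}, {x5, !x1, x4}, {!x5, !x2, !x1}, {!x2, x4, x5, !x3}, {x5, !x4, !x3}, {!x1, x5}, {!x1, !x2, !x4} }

Suppose x5 = false.
The clause (!x2) is unit, so x2 = false.
The clause (!x1) is unit, so x1 = false.
The clause (x4) is unit, so x4 = true.
Now (!x4) is unsatisfied and unit — conflict.
So every satisfying assignment has x5 = True.

True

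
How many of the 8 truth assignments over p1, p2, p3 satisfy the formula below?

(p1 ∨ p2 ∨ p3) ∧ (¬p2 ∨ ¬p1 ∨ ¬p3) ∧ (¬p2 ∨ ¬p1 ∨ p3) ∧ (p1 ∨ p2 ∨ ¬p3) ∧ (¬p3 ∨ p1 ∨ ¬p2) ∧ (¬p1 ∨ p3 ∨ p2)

There are 2^3 = 8 truth assignments over (p1, p2, p3).
Check each against the 6 clauses (columns in the order p1, p2, p3):
  F F F  ✗ fails (p1 ∨ p2 ∨ p3)
  F F T  ✗ fails (p1 ∨ p2 ∨ ¬p3)
  F T F  ✓ satisfies all
  F T T  ✗ fails (¬p3 ∨ p1 ∨ ¬p2)
  T F F  ✗ fails (¬p1 ∨ p3 ∨ p2)
  T F T  ✓ satisfies all
  T T F  ✗ fails (¬p2 ∨ ¬p1 ∨ p3)
  T T T  ✗ fails (¬p2 ∨ ¬p1 ∨ ¬p3)
2 of the 8 rows are models.

2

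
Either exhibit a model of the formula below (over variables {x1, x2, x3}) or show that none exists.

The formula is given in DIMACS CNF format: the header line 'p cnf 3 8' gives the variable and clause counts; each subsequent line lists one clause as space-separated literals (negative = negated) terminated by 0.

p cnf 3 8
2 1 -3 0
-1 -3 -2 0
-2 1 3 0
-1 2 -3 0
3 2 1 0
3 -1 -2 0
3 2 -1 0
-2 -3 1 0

UNSATISFIABLE

Try x2 = True.
Try x1 = False.
The clause (x3) is unit, so x3 = True.
But (¬x3) is also a unit clause — contradiction.
Undo x1 and try x1 = True.
The clause (¬x3) is unit, so x3 = False.
But (x3) is also a unit clause — contradiction.
Both values of x1 lead to a conflict.
Undo x2 and try x2 = False.
Try x1 = True.
The clause (¬x3) is unit, so x3 = False.
But (x3) is also a unit clause — contradiction.
Undo x1 and try x1 = False.
The clause (¬x3) is unit, so x3 = False.
But (x3) is also a unit clause — contradiction.
Both values of x1 lead to a conflict.
Both values of x2 lead to a conflict.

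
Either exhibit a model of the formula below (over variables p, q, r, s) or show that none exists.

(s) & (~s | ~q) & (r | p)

p: 0,  q: 0,  r: 1,  s: 1

The clause (s) is unit, so s = 1.
The clause (~q) is unit, so q = 0.
Try r = 1.
No clause remains; p is free.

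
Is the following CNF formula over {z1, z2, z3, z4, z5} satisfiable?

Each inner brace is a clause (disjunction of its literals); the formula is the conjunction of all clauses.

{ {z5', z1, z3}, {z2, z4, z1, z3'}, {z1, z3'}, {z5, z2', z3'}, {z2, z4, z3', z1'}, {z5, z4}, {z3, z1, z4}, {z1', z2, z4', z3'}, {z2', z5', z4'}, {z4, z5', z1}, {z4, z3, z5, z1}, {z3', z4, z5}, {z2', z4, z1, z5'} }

Branch on z1: set z1 = 0.
Unit clause (z3') forces z3 = 0.
Unit clause (z5') forces z5 = 0.
Unit clause (z4) forces z4 = 1.
Every clause is now satisfied; z2 is unconstrained.
A satisfying assignment: z1=0; z2=1; z3=0; z4=1; z5=0.

Yes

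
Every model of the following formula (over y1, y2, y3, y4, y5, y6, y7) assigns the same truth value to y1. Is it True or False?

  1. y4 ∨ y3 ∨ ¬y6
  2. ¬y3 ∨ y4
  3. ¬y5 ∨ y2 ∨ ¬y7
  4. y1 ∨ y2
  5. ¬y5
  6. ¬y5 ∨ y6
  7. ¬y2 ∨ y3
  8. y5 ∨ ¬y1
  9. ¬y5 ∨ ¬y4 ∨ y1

False

Suppose y1 = True.
(¬y5) alone gives y5 = False.
But (y5) is also a unit clause — contradiction.
So every satisfying assignment has y1 = False.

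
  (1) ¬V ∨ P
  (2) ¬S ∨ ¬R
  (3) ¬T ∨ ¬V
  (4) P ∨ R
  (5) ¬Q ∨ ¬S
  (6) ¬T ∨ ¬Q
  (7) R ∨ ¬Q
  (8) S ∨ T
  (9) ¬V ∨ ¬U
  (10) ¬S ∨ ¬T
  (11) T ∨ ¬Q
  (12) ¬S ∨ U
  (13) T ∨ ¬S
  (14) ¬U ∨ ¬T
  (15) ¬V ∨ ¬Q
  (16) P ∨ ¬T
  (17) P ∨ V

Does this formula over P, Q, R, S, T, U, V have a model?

Satisfiable

Branch on V: set V = False.
Unit clause (P) forces P = True.
Branch on S: set S = False.
Unit clause (T) forces T = True.
Unit clause (¬Q) forces Q = False.
Unit clause (¬U) forces U = False.
All clauses hold; R can take either value.
A satisfying assignment: P=True; Q=False; R=True; S=False; T=True; U=False; V=False.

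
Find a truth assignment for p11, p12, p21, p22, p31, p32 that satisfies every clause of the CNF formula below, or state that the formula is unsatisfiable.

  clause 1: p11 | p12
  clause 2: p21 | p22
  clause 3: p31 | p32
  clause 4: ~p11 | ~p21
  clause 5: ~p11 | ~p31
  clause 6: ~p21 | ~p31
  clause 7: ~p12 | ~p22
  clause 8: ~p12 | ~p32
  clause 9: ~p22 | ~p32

UNSATISFIABLE

Branch on p11: set p11 = 1.
From the singleton clause (~p21), p21 = 0.
From the singleton clause (p22), p22 = 1.
From the singleton clause (~p31), p31 = 0.
From the singleton clause (p32), p32 = 1.
That conflicts with the unit clause (~p32).
Undo p11 and try p11 = 0.
From the singleton clause (p12), p12 = 1.
From the singleton clause (~p22), p22 = 0.
From the singleton clause (p21), p21 = 1.
From the singleton clause (~p31), p31 = 0.
From the singleton clause (p32), p32 = 1.
That conflicts with the unit clause (~p32).
Both values of p11 lead to a conflict.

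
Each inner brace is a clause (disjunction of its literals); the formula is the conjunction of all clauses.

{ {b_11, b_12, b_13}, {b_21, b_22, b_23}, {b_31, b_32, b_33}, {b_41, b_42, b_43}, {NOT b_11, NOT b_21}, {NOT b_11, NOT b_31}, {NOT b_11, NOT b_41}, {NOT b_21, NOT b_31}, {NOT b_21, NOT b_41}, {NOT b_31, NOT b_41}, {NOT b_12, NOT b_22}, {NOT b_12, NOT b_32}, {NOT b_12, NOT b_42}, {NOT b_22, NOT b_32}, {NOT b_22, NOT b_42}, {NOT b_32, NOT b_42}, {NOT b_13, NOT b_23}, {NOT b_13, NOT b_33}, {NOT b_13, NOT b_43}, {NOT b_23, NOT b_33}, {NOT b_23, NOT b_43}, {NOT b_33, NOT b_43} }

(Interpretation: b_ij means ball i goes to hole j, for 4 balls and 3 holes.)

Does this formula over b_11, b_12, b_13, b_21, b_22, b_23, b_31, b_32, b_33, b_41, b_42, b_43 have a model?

Branch on b_11: set b_11 = false.
Branch on b_12: set b_12 = true.
The clause (NOT b_22) is unit, so b_22 = false.
The clause (NOT b_32) is unit, so b_32 = false.
The clause (NOT b_42) is unit, so b_42 = false.
Branch on b_21: set b_21 = true.
The clause (NOT b_31) is unit, so b_31 = false.
The clause (b_33) is unit, so b_33 = true.
The clause (NOT b_41) is unit, so b_41 = false.
The clause (b_43) is unit, so b_43 = true.
That conflicts with the unit clause (NOT b_43).
So b_21 must be the other value — set b_21 = false.
The clause (b_23) is unit, so b_23 = true.
The clause (NOT b_13) is unit, so b_13 = false.
The clause (NOT b_33) is unit, so b_33 = false.
The clause (b_31) is unit, so b_31 = true.
The clause (NOT b_41) is unit, so b_41 = false.
The clause (b_43) is unit, so b_43 = true.
That conflicts with the unit clause (NOT b_43).
Either choice for b_21 ends in contradiction.
So b_12 must be the other value — set b_12 = false.
The clause (b_13) is unit, so b_13 = true.
The clause (NOT b_23) is unit, so b_23 = false.
The clause (NOT b_33) is unit, so b_33 = false.
The clause (NOT b_43) is unit, so b_43 = false.
Branch on b_21: set b_21 = true.
The clause (NOT b_31) is unit, so b_31 = false.
The clause (b_32) is unit, so b_32 = true.
The clause (NOT b_41) is unit, so b_41 = false.
The clause (b_42) is unit, so b_42 = true.
That conflicts with the unit clause (NOT b_42).
So b_21 must be the other value — set b_21 = false.
The clause (b_22) is unit, so b_22 = true.
The clause (NOT b_32) is unit, so b_32 = false.
The clause (b_31) is unit, so b_31 = true.
The clause (NOT b_41) is unit, so b_41 = false.
The clause (b_42) is unit, so b_42 = true.
That conflicts with the unit clause (NOT b_42).
Either choice for b_21 ends in contradiction.
Either choice for b_12 ends in contradiction.
So b_11 must be the other value — set b_11 = true.
The clause (NOT b_21) is unit, so b_21 = false.
The clause (NOT b_31) is unit, so b_31 = false.
The clause (NOT b_41) is unit, so b_41 = false.
Branch on b_22: set b_22 = true.
The clause (NOT b_12) is unit, so b_12 = false.
The clause (NOT b_32) is unit, so b_32 = false.
The clause (b_33) is unit, so b_33 = true.
The clause (NOT b_42) is unit, so b_42 = false.
The clause (b_43) is unit, so b_43 = true.
That conflicts with the unit clause (NOT b_43).
So b_22 must be the other value — set b_22 = false.
The clause (b_23) is unit, so b_23 = true.
The clause (NOT b_13) is unit, so b_13 = false.
The clause (NOT b_33) is unit, so b_33 = false.
The clause (b_32) is unit, so b_32 = true.
The clause (NOT b_12) is unit, so b_12 = false.
The clause (NOT b_42) is unit, so b_42 = false.
The clause (b_43) is unit, so b_43 = true.
That conflicts with the unit clause (NOT b_43).
Either choice for b_22 ends in contradiction.
Either choice for b_11 ends in contradiction.
No assignment satisfies every clause.

Unsatisfiable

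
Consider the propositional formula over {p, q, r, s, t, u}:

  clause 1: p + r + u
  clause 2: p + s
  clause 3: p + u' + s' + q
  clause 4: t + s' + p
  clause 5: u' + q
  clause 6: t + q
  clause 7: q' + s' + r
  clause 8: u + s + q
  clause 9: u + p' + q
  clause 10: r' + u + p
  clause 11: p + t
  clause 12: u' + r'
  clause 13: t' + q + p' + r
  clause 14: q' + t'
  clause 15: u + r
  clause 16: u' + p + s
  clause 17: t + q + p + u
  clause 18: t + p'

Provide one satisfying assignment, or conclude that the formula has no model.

Try p = 1.
(t) alone gives t = 1.
(q') alone gives q = 0.
(u') alone gives u = 0.
But (u) is also a unit clause — contradiction.
Backtrack on p: now try p = 0.
(s) alone gives s = 1.
(t) alone gives t = 1.
(q') alone gives q = 0.
(u') alone gives u = 0.
(r) alone gives r = 1.
But (r') is also a unit clause — contradiction.
Either choice for p ends in contradiction.

UNSATISFIABLE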